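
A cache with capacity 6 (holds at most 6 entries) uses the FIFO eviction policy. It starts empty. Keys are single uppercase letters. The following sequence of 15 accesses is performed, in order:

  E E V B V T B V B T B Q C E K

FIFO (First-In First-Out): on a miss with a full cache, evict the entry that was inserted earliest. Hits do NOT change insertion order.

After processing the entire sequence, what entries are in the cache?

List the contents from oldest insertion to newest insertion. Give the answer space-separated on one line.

Answer: V B T Q C K

Derivation:
FIFO simulation (capacity=6):
  1. access E: MISS. Cache (old->new): [E]
  2. access E: HIT. Cache (old->new): [E]
  3. access V: MISS. Cache (old->new): [E V]
  4. access B: MISS. Cache (old->new): [E V B]
  5. access V: HIT. Cache (old->new): [E V B]
  6. access T: MISS. Cache (old->new): [E V B T]
  7. access B: HIT. Cache (old->new): [E V B T]
  8. access V: HIT. Cache (old->new): [E V B T]
  9. access B: HIT. Cache (old->new): [E V B T]
  10. access T: HIT. Cache (old->new): [E V B T]
  11. access B: HIT. Cache (old->new): [E V B T]
  12. access Q: MISS. Cache (old->new): [E V B T Q]
  13. access C: MISS. Cache (old->new): [E V B T Q C]
  14. access E: HIT. Cache (old->new): [E V B T Q C]
  15. access K: MISS, evict E. Cache (old->new): [V B T Q C K]
Total: 8 hits, 7 misses, 1 evictions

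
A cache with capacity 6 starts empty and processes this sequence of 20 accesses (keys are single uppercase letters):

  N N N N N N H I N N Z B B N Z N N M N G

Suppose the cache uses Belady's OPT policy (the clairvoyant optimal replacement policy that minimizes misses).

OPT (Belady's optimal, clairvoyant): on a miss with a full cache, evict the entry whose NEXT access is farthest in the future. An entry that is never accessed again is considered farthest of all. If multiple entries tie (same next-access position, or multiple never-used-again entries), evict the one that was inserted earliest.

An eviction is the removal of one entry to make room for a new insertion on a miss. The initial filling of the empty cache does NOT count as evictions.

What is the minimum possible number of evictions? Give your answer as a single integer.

OPT (Belady) simulation (capacity=6):
  1. access N: MISS. Cache: [N]
  2. access N: HIT. Next use of N: step 3. Cache: [N]
  3. access N: HIT. Next use of N: step 4. Cache: [N]
  4. access N: HIT. Next use of N: step 5. Cache: [N]
  5. access N: HIT. Next use of N: step 6. Cache: [N]
  6. access N: HIT. Next use of N: step 9. Cache: [N]
  7. access H: MISS. Cache: [N H]
  8. access I: MISS. Cache: [N H I]
  9. access N: HIT. Next use of N: step 10. Cache: [N H I]
  10. access N: HIT. Next use of N: step 14. Cache: [N H I]
  11. access Z: MISS. Cache: [N H I Z]
  12. access B: MISS. Cache: [N H I Z B]
  13. access B: HIT. Next use of B: never. Cache: [N H I Z B]
  14. access N: HIT. Next use of N: step 16. Cache: [N H I Z B]
  15. access Z: HIT. Next use of Z: never. Cache: [N H I Z B]
  16. access N: HIT. Next use of N: step 17. Cache: [N H I Z B]
  17. access N: HIT. Next use of N: step 19. Cache: [N H I Z B]
  18. access M: MISS. Cache: [N H I Z B M]
  19. access N: HIT. Next use of N: never. Cache: [N H I Z B M]
  20. access G: MISS, evict N (next use: never). Cache: [H I Z B M G]
Total: 13 hits, 7 misses, 1 evictions

Answer: 1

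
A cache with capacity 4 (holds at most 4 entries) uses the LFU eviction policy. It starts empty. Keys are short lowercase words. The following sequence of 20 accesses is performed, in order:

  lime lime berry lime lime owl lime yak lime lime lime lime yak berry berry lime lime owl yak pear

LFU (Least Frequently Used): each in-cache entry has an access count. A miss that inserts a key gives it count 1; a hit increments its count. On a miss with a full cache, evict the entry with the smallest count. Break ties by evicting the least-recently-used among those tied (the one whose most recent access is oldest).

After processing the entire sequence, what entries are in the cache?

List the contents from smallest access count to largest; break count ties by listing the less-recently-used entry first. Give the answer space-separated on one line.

LFU simulation (capacity=4):
  1. access lime: MISS. Cache: [lime(c=1)]
  2. access lime: HIT, count now 2. Cache: [lime(c=2)]
  3. access berry: MISS. Cache: [berry(c=1) lime(c=2)]
  4. access lime: HIT, count now 3. Cache: [berry(c=1) lime(c=3)]
  5. access lime: HIT, count now 4. Cache: [berry(c=1) lime(c=4)]
  6. access owl: MISS. Cache: [berry(c=1) owl(c=1) lime(c=4)]
  7. access lime: HIT, count now 5. Cache: [berry(c=1) owl(c=1) lime(c=5)]
  8. access yak: MISS. Cache: [berry(c=1) owl(c=1) yak(c=1) lime(c=5)]
  9. access lime: HIT, count now 6. Cache: [berry(c=1) owl(c=1) yak(c=1) lime(c=6)]
  10. access lime: HIT, count now 7. Cache: [berry(c=1) owl(c=1) yak(c=1) lime(c=7)]
  11. access lime: HIT, count now 8. Cache: [berry(c=1) owl(c=1) yak(c=1) lime(c=8)]
  12. access lime: HIT, count now 9. Cache: [berry(c=1) owl(c=1) yak(c=1) lime(c=9)]
  13. access yak: HIT, count now 2. Cache: [berry(c=1) owl(c=1) yak(c=2) lime(c=9)]
  14. access berry: HIT, count now 2. Cache: [owl(c=1) yak(c=2) berry(c=2) lime(c=9)]
  15. access berry: HIT, count now 3. Cache: [owl(c=1) yak(c=2) berry(c=3) lime(c=9)]
  16. access lime: HIT, count now 10. Cache: [owl(c=1) yak(c=2) berry(c=3) lime(c=10)]
  17. access lime: HIT, count now 11. Cache: [owl(c=1) yak(c=2) berry(c=3) lime(c=11)]
  18. access owl: HIT, count now 2. Cache: [yak(c=2) owl(c=2) berry(c=3) lime(c=11)]
  19. access yak: HIT, count now 3. Cache: [owl(c=2) berry(c=3) yak(c=3) lime(c=11)]
  20. access pear: MISS, evict owl(c=2). Cache: [pear(c=1) berry(c=3) yak(c=3) lime(c=11)]
Total: 15 hits, 5 misses, 1 evictions

Answer: pear berry yak lime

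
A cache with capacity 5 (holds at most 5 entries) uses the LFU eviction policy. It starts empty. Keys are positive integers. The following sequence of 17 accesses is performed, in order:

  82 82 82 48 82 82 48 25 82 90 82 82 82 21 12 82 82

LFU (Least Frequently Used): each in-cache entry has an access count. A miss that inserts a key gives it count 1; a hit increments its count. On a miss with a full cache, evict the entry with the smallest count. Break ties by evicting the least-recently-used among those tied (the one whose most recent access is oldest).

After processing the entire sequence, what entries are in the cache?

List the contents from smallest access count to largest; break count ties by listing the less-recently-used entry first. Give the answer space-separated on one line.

LFU simulation (capacity=5):
  1. access 82: MISS. Cache: [82(c=1)]
  2. access 82: HIT, count now 2. Cache: [82(c=2)]
  3. access 82: HIT, count now 3. Cache: [82(c=3)]
  4. access 48: MISS. Cache: [48(c=1) 82(c=3)]
  5. access 82: HIT, count now 4. Cache: [48(c=1) 82(c=4)]
  6. access 82: HIT, count now 5. Cache: [48(c=1) 82(c=5)]
  7. access 48: HIT, count now 2. Cache: [48(c=2) 82(c=5)]
  8. access 25: MISS. Cache: [25(c=1) 48(c=2) 82(c=5)]
  9. access 82: HIT, count now 6. Cache: [25(c=1) 48(c=2) 82(c=6)]
  10. access 90: MISS. Cache: [25(c=1) 90(c=1) 48(c=2) 82(c=6)]
  11. access 82: HIT, count now 7. Cache: [25(c=1) 90(c=1) 48(c=2) 82(c=7)]
  12. access 82: HIT, count now 8. Cache: [25(c=1) 90(c=1) 48(c=2) 82(c=8)]
  13. access 82: HIT, count now 9. Cache: [25(c=1) 90(c=1) 48(c=2) 82(c=9)]
  14. access 21: MISS. Cache: [25(c=1) 90(c=1) 21(c=1) 48(c=2) 82(c=9)]
  15. access 12: MISS, evict 25(c=1). Cache: [90(c=1) 21(c=1) 12(c=1) 48(c=2) 82(c=9)]
  16. access 82: HIT, count now 10. Cache: [90(c=1) 21(c=1) 12(c=1) 48(c=2) 82(c=10)]
  17. access 82: HIT, count now 11. Cache: [90(c=1) 21(c=1) 12(c=1) 48(c=2) 82(c=11)]
Total: 11 hits, 6 misses, 1 evictions

Answer: 90 21 12 48 82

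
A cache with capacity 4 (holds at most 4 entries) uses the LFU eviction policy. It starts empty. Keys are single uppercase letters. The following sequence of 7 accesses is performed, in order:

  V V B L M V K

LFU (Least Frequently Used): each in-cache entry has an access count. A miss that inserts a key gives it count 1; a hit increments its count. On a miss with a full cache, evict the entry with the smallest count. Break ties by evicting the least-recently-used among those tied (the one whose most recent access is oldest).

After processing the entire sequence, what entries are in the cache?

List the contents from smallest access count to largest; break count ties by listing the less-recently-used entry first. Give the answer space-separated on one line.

Answer: L M K V

Derivation:
LFU simulation (capacity=4):
  1. access V: MISS. Cache: [V(c=1)]
  2. access V: HIT, count now 2. Cache: [V(c=2)]
  3. access B: MISS. Cache: [B(c=1) V(c=2)]
  4. access L: MISS. Cache: [B(c=1) L(c=1) V(c=2)]
  5. access M: MISS. Cache: [B(c=1) L(c=1) M(c=1) V(c=2)]
  6. access V: HIT, count now 3. Cache: [B(c=1) L(c=1) M(c=1) V(c=3)]
  7. access K: MISS, evict B(c=1). Cache: [L(c=1) M(c=1) K(c=1) V(c=3)]
Total: 2 hits, 5 misses, 1 evictions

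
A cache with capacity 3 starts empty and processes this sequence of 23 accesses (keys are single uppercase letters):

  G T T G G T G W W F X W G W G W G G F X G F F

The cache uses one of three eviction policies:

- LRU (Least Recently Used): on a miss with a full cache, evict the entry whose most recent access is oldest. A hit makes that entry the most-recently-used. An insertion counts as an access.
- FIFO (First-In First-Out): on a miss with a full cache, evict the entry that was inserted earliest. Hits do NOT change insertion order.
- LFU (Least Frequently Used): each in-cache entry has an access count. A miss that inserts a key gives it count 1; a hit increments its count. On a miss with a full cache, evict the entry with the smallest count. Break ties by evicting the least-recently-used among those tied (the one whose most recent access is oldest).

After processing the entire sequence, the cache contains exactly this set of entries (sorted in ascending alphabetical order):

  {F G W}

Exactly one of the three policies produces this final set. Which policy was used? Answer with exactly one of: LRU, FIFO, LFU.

Simulating under each policy and comparing final sets:
  LRU: final set = {F G X} -> differs
  FIFO: final set = {F G X} -> differs
  LFU: final set = {F G W} -> MATCHES target
Only LFU produces the target set.

Answer: LFU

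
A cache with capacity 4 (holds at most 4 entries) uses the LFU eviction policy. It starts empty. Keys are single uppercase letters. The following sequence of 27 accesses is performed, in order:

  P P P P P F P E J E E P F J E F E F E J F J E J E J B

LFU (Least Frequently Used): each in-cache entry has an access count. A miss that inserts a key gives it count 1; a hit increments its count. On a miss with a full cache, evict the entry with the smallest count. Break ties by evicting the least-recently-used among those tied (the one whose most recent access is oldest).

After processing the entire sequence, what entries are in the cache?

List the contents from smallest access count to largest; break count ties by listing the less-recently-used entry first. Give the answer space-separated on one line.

LFU simulation (capacity=4):
  1. access P: MISS. Cache: [P(c=1)]
  2. access P: HIT, count now 2. Cache: [P(c=2)]
  3. access P: HIT, count now 3. Cache: [P(c=3)]
  4. access P: HIT, count now 4. Cache: [P(c=4)]
  5. access P: HIT, count now 5. Cache: [P(c=5)]
  6. access F: MISS. Cache: [F(c=1) P(c=5)]
  7. access P: HIT, count now 6. Cache: [F(c=1) P(c=6)]
  8. access E: MISS. Cache: [F(c=1) E(c=1) P(c=6)]
  9. access J: MISS. Cache: [F(c=1) E(c=1) J(c=1) P(c=6)]
  10. access E: HIT, count now 2. Cache: [F(c=1) J(c=1) E(c=2) P(c=6)]
  11. access E: HIT, count now 3. Cache: [F(c=1) J(c=1) E(c=3) P(c=6)]
  12. access P: HIT, count now 7. Cache: [F(c=1) J(c=1) E(c=3) P(c=7)]
  13. access F: HIT, count now 2. Cache: [J(c=1) F(c=2) E(c=3) P(c=7)]
  14. access J: HIT, count now 2. Cache: [F(c=2) J(c=2) E(c=3) P(c=7)]
  15. access E: HIT, count now 4. Cache: [F(c=2) J(c=2) E(c=4) P(c=7)]
  16. access F: HIT, count now 3. Cache: [J(c=2) F(c=3) E(c=4) P(c=7)]
  17. access E: HIT, count now 5. Cache: [J(c=2) F(c=3) E(c=5) P(c=7)]
  18. access F: HIT, count now 4. Cache: [J(c=2) F(c=4) E(c=5) P(c=7)]
  19. access E: HIT, count now 6. Cache: [J(c=2) F(c=4) E(c=6) P(c=7)]
  20. access J: HIT, count now 3. Cache: [J(c=3) F(c=4) E(c=6) P(c=7)]
  21. access F: HIT, count now 5. Cache: [J(c=3) F(c=5) E(c=6) P(c=7)]
  22. access J: HIT, count now 4. Cache: [J(c=4) F(c=5) E(c=6) P(c=7)]
  23. access E: HIT, count now 7. Cache: [J(c=4) F(c=5) P(c=7) E(c=7)]
  24. access J: HIT, count now 5. Cache: [F(c=5) J(c=5) P(c=7) E(c=7)]
  25. access E: HIT, count now 8. Cache: [F(c=5) J(c=5) P(c=7) E(c=8)]
  26. access J: HIT, count now 6. Cache: [F(c=5) J(c=6) P(c=7) E(c=8)]
  27. access B: MISS, evict F(c=5). Cache: [B(c=1) J(c=6) P(c=7) E(c=8)]
Total: 22 hits, 5 misses, 1 evictions

Answer: B J P E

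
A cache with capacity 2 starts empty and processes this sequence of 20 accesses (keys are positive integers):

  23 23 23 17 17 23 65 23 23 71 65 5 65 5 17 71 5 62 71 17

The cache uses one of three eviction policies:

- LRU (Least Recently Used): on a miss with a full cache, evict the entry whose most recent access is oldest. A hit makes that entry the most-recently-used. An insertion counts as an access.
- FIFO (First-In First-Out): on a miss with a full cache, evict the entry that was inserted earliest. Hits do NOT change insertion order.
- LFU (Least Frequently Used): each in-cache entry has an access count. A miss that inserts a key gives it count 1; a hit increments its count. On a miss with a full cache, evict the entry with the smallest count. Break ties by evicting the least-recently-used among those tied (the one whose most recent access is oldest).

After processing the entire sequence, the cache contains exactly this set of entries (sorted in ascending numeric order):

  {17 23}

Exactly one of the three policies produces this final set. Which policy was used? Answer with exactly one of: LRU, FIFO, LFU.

Answer: LFU

Derivation:
Simulating under each policy and comparing final sets:
  LRU: final set = {17 71} -> differs
  FIFO: final set = {17 71} -> differs
  LFU: final set = {17 23} -> MATCHES target
Only LFU produces the target set.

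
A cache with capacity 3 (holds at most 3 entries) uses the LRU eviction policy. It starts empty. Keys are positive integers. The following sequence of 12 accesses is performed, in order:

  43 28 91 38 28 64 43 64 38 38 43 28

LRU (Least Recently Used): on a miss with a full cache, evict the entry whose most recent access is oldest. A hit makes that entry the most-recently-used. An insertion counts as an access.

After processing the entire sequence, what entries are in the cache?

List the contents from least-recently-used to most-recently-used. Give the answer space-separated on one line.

LRU simulation (capacity=3):
  1. access 43: MISS. Cache (LRU->MRU): [43]
  2. access 28: MISS. Cache (LRU->MRU): [43 28]
  3. access 91: MISS. Cache (LRU->MRU): [43 28 91]
  4. access 38: MISS, evict 43. Cache (LRU->MRU): [28 91 38]
  5. access 28: HIT. Cache (LRU->MRU): [91 38 28]
  6. access 64: MISS, evict 91. Cache (LRU->MRU): [38 28 64]
  7. access 43: MISS, evict 38. Cache (LRU->MRU): [28 64 43]
  8. access 64: HIT. Cache (LRU->MRU): [28 43 64]
  9. access 38: MISS, evict 28. Cache (LRU->MRU): [43 64 38]
  10. access 38: HIT. Cache (LRU->MRU): [43 64 38]
  11. access 43: HIT. Cache (LRU->MRU): [64 38 43]
  12. access 28: MISS, evict 64. Cache (LRU->MRU): [38 43 28]
Total: 4 hits, 8 misses, 5 evictions

Answer: 38 43 28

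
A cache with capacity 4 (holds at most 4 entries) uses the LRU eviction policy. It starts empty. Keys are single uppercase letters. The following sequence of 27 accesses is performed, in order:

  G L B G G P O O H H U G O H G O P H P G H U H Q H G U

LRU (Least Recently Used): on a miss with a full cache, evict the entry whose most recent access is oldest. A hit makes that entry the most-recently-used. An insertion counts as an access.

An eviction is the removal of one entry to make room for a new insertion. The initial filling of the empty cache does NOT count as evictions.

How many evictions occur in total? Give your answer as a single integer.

Answer: 7

Derivation:
LRU simulation (capacity=4):
  1. access G: MISS. Cache (LRU->MRU): [G]
  2. access L: MISS. Cache (LRU->MRU): [G L]
  3. access B: MISS. Cache (LRU->MRU): [G L B]
  4. access G: HIT. Cache (LRU->MRU): [L B G]
  5. access G: HIT. Cache (LRU->MRU): [L B G]
  6. access P: MISS. Cache (LRU->MRU): [L B G P]
  7. access O: MISS, evict L. Cache (LRU->MRU): [B G P O]
  8. access O: HIT. Cache (LRU->MRU): [B G P O]
  9. access H: MISS, evict B. Cache (LRU->MRU): [G P O H]
  10. access H: HIT. Cache (LRU->MRU): [G P O H]
  11. access U: MISS, evict G. Cache (LRU->MRU): [P O H U]
  12. access G: MISS, evict P. Cache (LRU->MRU): [O H U G]
  13. access O: HIT. Cache (LRU->MRU): [H U G O]
  14. access H: HIT. Cache (LRU->MRU): [U G O H]
  15. access G: HIT. Cache (LRU->MRU): [U O H G]
  16. access O: HIT. Cache (LRU->MRU): [U H G O]
  17. access P: MISS, evict U. Cache (LRU->MRU): [H G O P]
  18. access H: HIT. Cache (LRU->MRU): [G O P H]
  19. access P: HIT. Cache (LRU->MRU): [G O H P]
  20. access G: HIT. Cache (LRU->MRU): [O H P G]
  21. access H: HIT. Cache (LRU->MRU): [O P G H]
  22. access U: MISS, evict O. Cache (LRU->MRU): [P G H U]
  23. access H: HIT. Cache (LRU->MRU): [P G U H]
  24. access Q: MISS, evict P. Cache (LRU->MRU): [G U H Q]
  25. access H: HIT. Cache (LRU->MRU): [G U Q H]
  26. access G: HIT. Cache (LRU->MRU): [U Q H G]
  27. access U: HIT. Cache (LRU->MRU): [Q H G U]
Total: 16 hits, 11 misses, 7 evictions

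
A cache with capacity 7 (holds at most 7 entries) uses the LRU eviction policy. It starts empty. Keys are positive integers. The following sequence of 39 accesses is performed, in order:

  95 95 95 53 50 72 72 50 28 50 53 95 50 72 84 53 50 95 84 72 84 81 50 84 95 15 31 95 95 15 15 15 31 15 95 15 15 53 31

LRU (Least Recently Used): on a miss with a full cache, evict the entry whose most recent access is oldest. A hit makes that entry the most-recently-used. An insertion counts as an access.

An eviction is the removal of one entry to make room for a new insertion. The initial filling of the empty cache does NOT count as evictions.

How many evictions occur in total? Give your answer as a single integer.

LRU simulation (capacity=7):
  1. access 95: MISS. Cache (LRU->MRU): [95]
  2. access 95: HIT. Cache (LRU->MRU): [95]
  3. access 95: HIT. Cache (LRU->MRU): [95]
  4. access 53: MISS. Cache (LRU->MRU): [95 53]
  5. access 50: MISS. Cache (LRU->MRU): [95 53 50]
  6. access 72: MISS. Cache (LRU->MRU): [95 53 50 72]
  7. access 72: HIT. Cache (LRU->MRU): [95 53 50 72]
  8. access 50: HIT. Cache (LRU->MRU): [95 53 72 50]
  9. access 28: MISS. Cache (LRU->MRU): [95 53 72 50 28]
  10. access 50: HIT. Cache (LRU->MRU): [95 53 72 28 50]
  11. access 53: HIT. Cache (LRU->MRU): [95 72 28 50 53]
  12. access 95: HIT. Cache (LRU->MRU): [72 28 50 53 95]
  13. access 50: HIT. Cache (LRU->MRU): [72 28 53 95 50]
  14. access 72: HIT. Cache (LRU->MRU): [28 53 95 50 72]
  15. access 84: MISS. Cache (LRU->MRU): [28 53 95 50 72 84]
  16. access 53: HIT. Cache (LRU->MRU): [28 95 50 72 84 53]
  17. access 50: HIT. Cache (LRU->MRU): [28 95 72 84 53 50]
  18. access 95: HIT. Cache (LRU->MRU): [28 72 84 53 50 95]
  19. access 84: HIT. Cache (LRU->MRU): [28 72 53 50 95 84]
  20. access 72: HIT. Cache (LRU->MRU): [28 53 50 95 84 72]
  21. access 84: HIT. Cache (LRU->MRU): [28 53 50 95 72 84]
  22. access 81: MISS. Cache (LRU->MRU): [28 53 50 95 72 84 81]
  23. access 50: HIT. Cache (LRU->MRU): [28 53 95 72 84 81 50]
  24. access 84: HIT. Cache (LRU->MRU): [28 53 95 72 81 50 84]
  25. access 95: HIT. Cache (LRU->MRU): [28 53 72 81 50 84 95]
  26. access 15: MISS, evict 28. Cache (LRU->MRU): [53 72 81 50 84 95 15]
  27. access 31: MISS, evict 53. Cache (LRU->MRU): [72 81 50 84 95 15 31]
  28. access 95: HIT. Cache (LRU->MRU): [72 81 50 84 15 31 95]
  29. access 95: HIT. Cache (LRU->MRU): [72 81 50 84 15 31 95]
  30. access 15: HIT. Cache (LRU->MRU): [72 81 50 84 31 95 15]
  31. access 15: HIT. Cache (LRU->MRU): [72 81 50 84 31 95 15]
  32. access 15: HIT. Cache (LRU->MRU): [72 81 50 84 31 95 15]
  33. access 31: HIT. Cache (LRU->MRU): [72 81 50 84 95 15 31]
  34. access 15: HIT. Cache (LRU->MRU): [72 81 50 84 95 31 15]
  35. access 95: HIT. Cache (LRU->MRU): [72 81 50 84 31 15 95]
  36. access 15: HIT. Cache (LRU->MRU): [72 81 50 84 31 95 15]
  37. access 15: HIT. Cache (LRU->MRU): [72 81 50 84 31 95 15]
  38. access 53: MISS, evict 72. Cache (LRU->MRU): [81 50 84 31 95 15 53]
  39. access 31: HIT. Cache (LRU->MRU): [81 50 84 95 15 53 31]
Total: 29 hits, 10 misses, 3 evictions

Answer: 3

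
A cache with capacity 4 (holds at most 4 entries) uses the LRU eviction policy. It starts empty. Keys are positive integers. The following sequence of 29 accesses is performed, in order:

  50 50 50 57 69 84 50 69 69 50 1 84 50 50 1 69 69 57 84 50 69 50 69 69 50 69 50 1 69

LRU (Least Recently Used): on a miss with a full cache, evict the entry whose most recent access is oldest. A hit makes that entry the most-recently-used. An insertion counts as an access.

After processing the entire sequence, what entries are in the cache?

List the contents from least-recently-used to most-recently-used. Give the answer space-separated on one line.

LRU simulation (capacity=4):
  1. access 50: MISS. Cache (LRU->MRU): [50]
  2. access 50: HIT. Cache (LRU->MRU): [50]
  3. access 50: HIT. Cache (LRU->MRU): [50]
  4. access 57: MISS. Cache (LRU->MRU): [50 57]
  5. access 69: MISS. Cache (LRU->MRU): [50 57 69]
  6. access 84: MISS. Cache (LRU->MRU): [50 57 69 84]
  7. access 50: HIT. Cache (LRU->MRU): [57 69 84 50]
  8. access 69: HIT. Cache (LRU->MRU): [57 84 50 69]
  9. access 69: HIT. Cache (LRU->MRU): [57 84 50 69]
  10. access 50: HIT. Cache (LRU->MRU): [57 84 69 50]
  11. access 1: MISS, evict 57. Cache (LRU->MRU): [84 69 50 1]
  12. access 84: HIT. Cache (LRU->MRU): [69 50 1 84]
  13. access 50: HIT. Cache (LRU->MRU): [69 1 84 50]
  14. access 50: HIT. Cache (LRU->MRU): [69 1 84 50]
  15. access 1: HIT. Cache (LRU->MRU): [69 84 50 1]
  16. access 69: HIT. Cache (LRU->MRU): [84 50 1 69]
  17. access 69: HIT. Cache (LRU->MRU): [84 50 1 69]
  18. access 57: MISS, evict 84. Cache (LRU->MRU): [50 1 69 57]
  19. access 84: MISS, evict 50. Cache (LRU->MRU): [1 69 57 84]
  20. access 50: MISS, evict 1. Cache (LRU->MRU): [69 57 84 50]
  21. access 69: HIT. Cache (LRU->MRU): [57 84 50 69]
  22. access 50: HIT. Cache (LRU->MRU): [57 84 69 50]
  23. access 69: HIT. Cache (LRU->MRU): [57 84 50 69]
  24. access 69: HIT. Cache (LRU->MRU): [57 84 50 69]
  25. access 50: HIT. Cache (LRU->MRU): [57 84 69 50]
  26. access 69: HIT. Cache (LRU->MRU): [57 84 50 69]
  27. access 50: HIT. Cache (LRU->MRU): [57 84 69 50]
  28. access 1: MISS, evict 57. Cache (LRU->MRU): [84 69 50 1]
  29. access 69: HIT. Cache (LRU->MRU): [84 50 1 69]
Total: 20 hits, 9 misses, 5 evictions

Answer: 84 50 1 69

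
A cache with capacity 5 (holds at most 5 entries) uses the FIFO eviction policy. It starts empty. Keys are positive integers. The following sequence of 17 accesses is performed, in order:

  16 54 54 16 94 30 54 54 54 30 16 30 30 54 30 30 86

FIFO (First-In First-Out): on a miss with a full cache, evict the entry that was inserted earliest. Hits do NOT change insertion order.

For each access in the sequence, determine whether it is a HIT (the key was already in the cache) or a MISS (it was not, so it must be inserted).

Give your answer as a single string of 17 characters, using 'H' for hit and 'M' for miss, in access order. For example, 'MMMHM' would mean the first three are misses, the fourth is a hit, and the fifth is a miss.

FIFO simulation (capacity=5):
  1. access 16: MISS. Cache (old->new): [16]
  2. access 54: MISS. Cache (old->new): [16 54]
  3. access 54: HIT. Cache (old->new): [16 54]
  4. access 16: HIT. Cache (old->new): [16 54]
  5. access 94: MISS. Cache (old->new): [16 54 94]
  6. access 30: MISS. Cache (old->new): [16 54 94 30]
  7. access 54: HIT. Cache (old->new): [16 54 94 30]
  8. access 54: HIT. Cache (old->new): [16 54 94 30]
  9. access 54: HIT. Cache (old->new): [16 54 94 30]
  10. access 30: HIT. Cache (old->new): [16 54 94 30]
  11. access 16: HIT. Cache (old->new): [16 54 94 30]
  12. access 30: HIT. Cache (old->new): [16 54 94 30]
  13. access 30: HIT. Cache (old->new): [16 54 94 30]
  14. access 54: HIT. Cache (old->new): [16 54 94 30]
  15. access 30: HIT. Cache (old->new): [16 54 94 30]
  16. access 30: HIT. Cache (old->new): [16 54 94 30]
  17. access 86: MISS. Cache (old->new): [16 54 94 30 86]
Total: 12 hits, 5 misses, 0 evictions

Answer: MMHHMMHHHHHHHHHHM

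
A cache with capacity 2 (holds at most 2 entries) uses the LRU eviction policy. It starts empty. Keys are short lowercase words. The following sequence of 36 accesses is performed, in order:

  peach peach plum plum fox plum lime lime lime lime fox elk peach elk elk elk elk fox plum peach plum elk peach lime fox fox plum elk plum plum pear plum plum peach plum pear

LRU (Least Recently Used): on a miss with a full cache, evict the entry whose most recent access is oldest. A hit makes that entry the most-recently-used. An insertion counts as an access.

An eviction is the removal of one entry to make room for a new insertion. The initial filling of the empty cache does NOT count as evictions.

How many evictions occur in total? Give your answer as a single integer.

Answer: 17

Derivation:
LRU simulation (capacity=2):
  1. access peach: MISS. Cache (LRU->MRU): [peach]
  2. access peach: HIT. Cache (LRU->MRU): [peach]
  3. access plum: MISS. Cache (LRU->MRU): [peach plum]
  4. access plum: HIT. Cache (LRU->MRU): [peach plum]
  5. access fox: MISS, evict peach. Cache (LRU->MRU): [plum fox]
  6. access plum: HIT. Cache (LRU->MRU): [fox plum]
  7. access lime: MISS, evict fox. Cache (LRU->MRU): [plum lime]
  8. access lime: HIT. Cache (LRU->MRU): [plum lime]
  9. access lime: HIT. Cache (LRU->MRU): [plum lime]
  10. access lime: HIT. Cache (LRU->MRU): [plum lime]
  11. access fox: MISS, evict plum. Cache (LRU->MRU): [lime fox]
  12. access elk: MISS, evict lime. Cache (LRU->MRU): [fox elk]
  13. access peach: MISS, evict fox. Cache (LRU->MRU): [elk peach]
  14. access elk: HIT. Cache (LRU->MRU): [peach elk]
  15. access elk: HIT. Cache (LRU->MRU): [peach elk]
  16. access elk: HIT. Cache (LRU->MRU): [peach elk]
  17. access elk: HIT. Cache (LRU->MRU): [peach elk]
  18. access fox: MISS, evict peach. Cache (LRU->MRU): [elk fox]
  19. access plum: MISS, evict elk. Cache (LRU->MRU): [fox plum]
  20. access peach: MISS, evict fox. Cache (LRU->MRU): [plum peach]
  21. access plum: HIT. Cache (LRU->MRU): [peach plum]
  22. access elk: MISS, evict peach. Cache (LRU->MRU): [plum elk]
  23. access peach: MISS, evict plum. Cache (LRU->MRU): [elk peach]
  24. access lime: MISS, evict elk. Cache (LRU->MRU): [peach lime]
  25. access fox: MISS, evict peach. Cache (LRU->MRU): [lime fox]
  26. access fox: HIT. Cache (LRU->MRU): [lime fox]
  27. access plum: MISS, evict lime. Cache (LRU->MRU): [fox plum]
  28. access elk: MISS, evict fox. Cache (LRU->MRU): [plum elk]
  29. access plum: HIT. Cache (LRU->MRU): [elk plum]
  30. access plum: HIT. Cache (LRU->MRU): [elk plum]
  31. access pear: MISS, evict elk. Cache (LRU->MRU): [plum pear]
  32. access plum: HIT. Cache (LRU->MRU): [pear plum]
  33. access plum: HIT. Cache (LRU->MRU): [pear plum]
  34. access peach: MISS, evict pear. Cache (LRU->MRU): [plum peach]
  35. access plum: HIT. Cache (LRU->MRU): [peach plum]
  36. access pear: MISS, evict peach. Cache (LRU->MRU): [plum pear]
Total: 17 hits, 19 misses, 17 evictions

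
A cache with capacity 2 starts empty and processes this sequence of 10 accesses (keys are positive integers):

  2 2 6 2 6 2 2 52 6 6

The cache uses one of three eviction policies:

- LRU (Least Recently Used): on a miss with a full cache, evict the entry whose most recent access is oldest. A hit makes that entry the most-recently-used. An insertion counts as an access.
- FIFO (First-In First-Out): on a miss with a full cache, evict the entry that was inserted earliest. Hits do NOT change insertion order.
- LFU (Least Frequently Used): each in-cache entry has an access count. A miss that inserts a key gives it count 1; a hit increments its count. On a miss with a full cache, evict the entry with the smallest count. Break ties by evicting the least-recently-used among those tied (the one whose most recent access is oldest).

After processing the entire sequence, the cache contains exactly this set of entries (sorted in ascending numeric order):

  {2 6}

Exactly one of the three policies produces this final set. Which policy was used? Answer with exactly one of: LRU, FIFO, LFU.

Simulating under each policy and comparing final sets:
  LRU: final set = {6 52} -> differs
  FIFO: final set = {6 52} -> differs
  LFU: final set = {2 6} -> MATCHES target
Only LFU produces the target set.

Answer: LFU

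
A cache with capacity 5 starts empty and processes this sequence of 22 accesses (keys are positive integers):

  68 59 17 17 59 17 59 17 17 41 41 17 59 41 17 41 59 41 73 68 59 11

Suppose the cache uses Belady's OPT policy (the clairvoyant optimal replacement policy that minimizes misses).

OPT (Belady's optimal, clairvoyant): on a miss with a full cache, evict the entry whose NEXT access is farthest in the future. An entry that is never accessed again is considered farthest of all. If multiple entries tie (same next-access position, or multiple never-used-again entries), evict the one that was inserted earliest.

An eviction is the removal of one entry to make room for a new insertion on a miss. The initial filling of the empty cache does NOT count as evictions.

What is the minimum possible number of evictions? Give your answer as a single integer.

OPT (Belady) simulation (capacity=5):
  1. access 68: MISS. Cache: [68]
  2. access 59: MISS. Cache: [68 59]
  3. access 17: MISS. Cache: [68 59 17]
  4. access 17: HIT. Next use of 17: step 6. Cache: [68 59 17]
  5. access 59: HIT. Next use of 59: step 7. Cache: [68 59 17]
  6. access 17: HIT. Next use of 17: step 8. Cache: [68 59 17]
  7. access 59: HIT. Next use of 59: step 13. Cache: [68 59 17]
  8. access 17: HIT. Next use of 17: step 9. Cache: [68 59 17]
  9. access 17: HIT. Next use of 17: step 12. Cache: [68 59 17]
  10. access 41: MISS. Cache: [68 59 17 41]
  11. access 41: HIT. Next use of 41: step 14. Cache: [68 59 17 41]
  12. access 17: HIT. Next use of 17: step 15. Cache: [68 59 17 41]
  13. access 59: HIT. Next use of 59: step 17. Cache: [68 59 17 41]
  14. access 41: HIT. Next use of 41: step 16. Cache: [68 59 17 41]
  15. access 17: HIT. Next use of 17: never. Cache: [68 59 17 41]
  16. access 41: HIT. Next use of 41: step 18. Cache: [68 59 17 41]
  17. access 59: HIT. Next use of 59: step 21. Cache: [68 59 17 41]
  18. access 41: HIT. Next use of 41: never. Cache: [68 59 17 41]
  19. access 73: MISS. Cache: [68 59 17 41 73]
  20. access 68: HIT. Next use of 68: never. Cache: [68 59 17 41 73]
  21. access 59: HIT. Next use of 59: never. Cache: [68 59 17 41 73]
  22. access 11: MISS, evict 68 (next use: never). Cache: [59 17 41 73 11]
Total: 16 hits, 6 misses, 1 evictions

Answer: 1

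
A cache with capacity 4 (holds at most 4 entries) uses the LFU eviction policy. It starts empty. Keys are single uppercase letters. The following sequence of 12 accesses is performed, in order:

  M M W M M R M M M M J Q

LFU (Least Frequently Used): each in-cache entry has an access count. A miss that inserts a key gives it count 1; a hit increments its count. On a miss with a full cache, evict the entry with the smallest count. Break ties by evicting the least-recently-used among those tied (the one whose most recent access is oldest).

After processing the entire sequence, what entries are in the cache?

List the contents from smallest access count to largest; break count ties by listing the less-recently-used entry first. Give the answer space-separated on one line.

Answer: R J Q M

Derivation:
LFU simulation (capacity=4):
  1. access M: MISS. Cache: [M(c=1)]
  2. access M: HIT, count now 2. Cache: [M(c=2)]
  3. access W: MISS. Cache: [W(c=1) M(c=2)]
  4. access M: HIT, count now 3. Cache: [W(c=1) M(c=3)]
  5. access M: HIT, count now 4. Cache: [W(c=1) M(c=4)]
  6. access R: MISS. Cache: [W(c=1) R(c=1) M(c=4)]
  7. access M: HIT, count now 5. Cache: [W(c=1) R(c=1) M(c=5)]
  8. access M: HIT, count now 6. Cache: [W(c=1) R(c=1) M(c=6)]
  9. access M: HIT, count now 7. Cache: [W(c=1) R(c=1) M(c=7)]
  10. access M: HIT, count now 8. Cache: [W(c=1) R(c=1) M(c=8)]
  11. access J: MISS. Cache: [W(c=1) R(c=1) J(c=1) M(c=8)]
  12. access Q: MISS, evict W(c=1). Cache: [R(c=1) J(c=1) Q(c=1) M(c=8)]
Total: 7 hits, 5 misses, 1 evictions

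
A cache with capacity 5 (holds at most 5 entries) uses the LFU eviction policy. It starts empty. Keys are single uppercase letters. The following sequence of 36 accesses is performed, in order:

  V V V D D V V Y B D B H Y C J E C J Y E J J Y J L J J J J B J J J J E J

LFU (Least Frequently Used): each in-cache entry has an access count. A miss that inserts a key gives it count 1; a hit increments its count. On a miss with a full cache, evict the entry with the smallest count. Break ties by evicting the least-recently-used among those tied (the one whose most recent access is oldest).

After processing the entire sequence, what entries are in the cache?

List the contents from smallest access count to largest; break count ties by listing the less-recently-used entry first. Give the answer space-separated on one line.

LFU simulation (capacity=5):
  1. access V: MISS. Cache: [V(c=1)]
  2. access V: HIT, count now 2. Cache: [V(c=2)]
  3. access V: HIT, count now 3. Cache: [V(c=3)]
  4. access D: MISS. Cache: [D(c=1) V(c=3)]
  5. access D: HIT, count now 2. Cache: [D(c=2) V(c=3)]
  6. access V: HIT, count now 4. Cache: [D(c=2) V(c=4)]
  7. access V: HIT, count now 5. Cache: [D(c=2) V(c=5)]
  8. access Y: MISS. Cache: [Y(c=1) D(c=2) V(c=5)]
  9. access B: MISS. Cache: [Y(c=1) B(c=1) D(c=2) V(c=5)]
  10. access D: HIT, count now 3. Cache: [Y(c=1) B(c=1) D(c=3) V(c=5)]
  11. access B: HIT, count now 2. Cache: [Y(c=1) B(c=2) D(c=3) V(c=5)]
  12. access H: MISS. Cache: [Y(c=1) H(c=1) B(c=2) D(c=3) V(c=5)]
  13. access Y: HIT, count now 2. Cache: [H(c=1) B(c=2) Y(c=2) D(c=3) V(c=5)]
  14. access C: MISS, evict H(c=1). Cache: [C(c=1) B(c=2) Y(c=2) D(c=3) V(c=5)]
  15. access J: MISS, evict C(c=1). Cache: [J(c=1) B(c=2) Y(c=2) D(c=3) V(c=5)]
  16. access E: MISS, evict J(c=1). Cache: [E(c=1) B(c=2) Y(c=2) D(c=3) V(c=5)]
  17. access C: MISS, evict E(c=1). Cache: [C(c=1) B(c=2) Y(c=2) D(c=3) V(c=5)]
  18. access J: MISS, evict C(c=1). Cache: [J(c=1) B(c=2) Y(c=2) D(c=3) V(c=5)]
  19. access Y: HIT, count now 3. Cache: [J(c=1) B(c=2) D(c=3) Y(c=3) V(c=5)]
  20. access E: MISS, evict J(c=1). Cache: [E(c=1) B(c=2) D(c=3) Y(c=3) V(c=5)]
  21. access J: MISS, evict E(c=1). Cache: [J(c=1) B(c=2) D(c=3) Y(c=3) V(c=5)]
  22. access J: HIT, count now 2. Cache: [B(c=2) J(c=2) D(c=3) Y(c=3) V(c=5)]
  23. access Y: HIT, count now 4. Cache: [B(c=2) J(c=2) D(c=3) Y(c=4) V(c=5)]
  24. access J: HIT, count now 3. Cache: [B(c=2) D(c=3) J(c=3) Y(c=4) V(c=5)]
  25. access L: MISS, evict B(c=2). Cache: [L(c=1) D(c=3) J(c=3) Y(c=4) V(c=5)]
  26. access J: HIT, count now 4. Cache: [L(c=1) D(c=3) Y(c=4) J(c=4) V(c=5)]
  27. access J: HIT, count now 5. Cache: [L(c=1) D(c=3) Y(c=4) V(c=5) J(c=5)]
  28. access J: HIT, count now 6. Cache: [L(c=1) D(c=3) Y(c=4) V(c=5) J(c=6)]
  29. access J: HIT, count now 7. Cache: [L(c=1) D(c=3) Y(c=4) V(c=5) J(c=7)]
  30. access B: MISS, evict L(c=1). Cache: [B(c=1) D(c=3) Y(c=4) V(c=5) J(c=7)]
  31. access J: HIT, count now 8. Cache: [B(c=1) D(c=3) Y(c=4) V(c=5) J(c=8)]
  32. access J: HIT, count now 9. Cache: [B(c=1) D(c=3) Y(c=4) V(c=5) J(c=9)]
  33. access J: HIT, count now 10. Cache: [B(c=1) D(c=3) Y(c=4) V(c=5) J(c=10)]
  34. access J: HIT, count now 11. Cache: [B(c=1) D(c=3) Y(c=4) V(c=5) J(c=11)]
  35. access E: MISS, evict B(c=1). Cache: [E(c=1) D(c=3) Y(c=4) V(c=5) J(c=11)]
  36. access J: HIT, count now 12. Cache: [E(c=1) D(c=3) Y(c=4) V(c=5) J(c=12)]
Total: 21 hits, 15 misses, 10 evictions

Answer: E D Y V J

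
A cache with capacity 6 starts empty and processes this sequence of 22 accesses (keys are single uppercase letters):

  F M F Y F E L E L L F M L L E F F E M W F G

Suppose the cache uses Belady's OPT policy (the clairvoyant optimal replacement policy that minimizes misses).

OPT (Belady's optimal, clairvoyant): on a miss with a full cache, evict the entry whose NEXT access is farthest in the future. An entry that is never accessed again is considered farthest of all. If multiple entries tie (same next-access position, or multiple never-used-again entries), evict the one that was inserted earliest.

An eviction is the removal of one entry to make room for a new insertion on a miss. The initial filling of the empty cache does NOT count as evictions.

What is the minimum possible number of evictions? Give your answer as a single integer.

OPT (Belady) simulation (capacity=6):
  1. access F: MISS. Cache: [F]
  2. access M: MISS. Cache: [F M]
  3. access F: HIT. Next use of F: step 5. Cache: [F M]
  4. access Y: MISS. Cache: [F M Y]
  5. access F: HIT. Next use of F: step 11. Cache: [F M Y]
  6. access E: MISS. Cache: [F M Y E]
  7. access L: MISS. Cache: [F M Y E L]
  8. access E: HIT. Next use of E: step 15. Cache: [F M Y E L]
  9. access L: HIT. Next use of L: step 10. Cache: [F M Y E L]
  10. access L: HIT. Next use of L: step 13. Cache: [F M Y E L]
  11. access F: HIT. Next use of F: step 16. Cache: [F M Y E L]
  12. access M: HIT. Next use of M: step 19. Cache: [F M Y E L]
  13. access L: HIT. Next use of L: step 14. Cache: [F M Y E L]
  14. access L: HIT. Next use of L: never. Cache: [F M Y E L]
  15. access E: HIT. Next use of E: step 18. Cache: [F M Y E L]
  16. access F: HIT. Next use of F: step 17. Cache: [F M Y E L]
  17. access F: HIT. Next use of F: step 21. Cache: [F M Y E L]
  18. access E: HIT. Next use of E: never. Cache: [F M Y E L]
  19. access M: HIT. Next use of M: never. Cache: [F M Y E L]
  20. access W: MISS. Cache: [F M Y E L W]
  21. access F: HIT. Next use of F: never. Cache: [F M Y E L W]
  22. access G: MISS, evict F (next use: never). Cache: [M Y E L W G]
Total: 15 hits, 7 misses, 1 evictions

Answer: 1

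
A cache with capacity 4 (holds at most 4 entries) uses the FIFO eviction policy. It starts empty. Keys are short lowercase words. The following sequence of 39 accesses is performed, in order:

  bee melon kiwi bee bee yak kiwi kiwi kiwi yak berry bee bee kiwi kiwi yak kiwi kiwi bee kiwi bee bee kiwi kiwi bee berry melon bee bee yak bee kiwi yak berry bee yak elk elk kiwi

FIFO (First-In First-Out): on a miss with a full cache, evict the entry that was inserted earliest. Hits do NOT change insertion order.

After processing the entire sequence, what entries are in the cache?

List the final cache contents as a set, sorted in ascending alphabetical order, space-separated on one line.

FIFO simulation (capacity=4):
  1. access bee: MISS. Cache (old->new): [bee]
  2. access melon: MISS. Cache (old->new): [bee melon]
  3. access kiwi: MISS. Cache (old->new): [bee melon kiwi]
  4. access bee: HIT. Cache (old->new): [bee melon kiwi]
  5. access bee: HIT. Cache (old->new): [bee melon kiwi]
  6. access yak: MISS. Cache (old->new): [bee melon kiwi yak]
  7. access kiwi: HIT. Cache (old->new): [bee melon kiwi yak]
  8. access kiwi: HIT. Cache (old->new): [bee melon kiwi yak]
  9. access kiwi: HIT. Cache (old->new): [bee melon kiwi yak]
  10. access yak: HIT. Cache (old->new): [bee melon kiwi yak]
  11. access berry: MISS, evict bee. Cache (old->new): [melon kiwi yak berry]
  12. access bee: MISS, evict melon. Cache (old->new): [kiwi yak berry bee]
  13. access bee: HIT. Cache (old->new): [kiwi yak berry bee]
  14. access kiwi: HIT. Cache (old->new): [kiwi yak berry bee]
  15. access kiwi: HIT. Cache (old->new): [kiwi yak berry bee]
  16. access yak: HIT. Cache (old->new): [kiwi yak berry bee]
  17. access kiwi: HIT. Cache (old->new): [kiwi yak berry bee]
  18. access kiwi: HIT. Cache (old->new): [kiwi yak berry bee]
  19. access bee: HIT. Cache (old->new): [kiwi yak berry bee]
  20. access kiwi: HIT. Cache (old->new): [kiwi yak berry bee]
  21. access bee: HIT. Cache (old->new): [kiwi yak berry bee]
  22. access bee: HIT. Cache (old->new): [kiwi yak berry bee]
  23. access kiwi: HIT. Cache (old->new): [kiwi yak berry bee]
  24. access kiwi: HIT. Cache (old->new): [kiwi yak berry bee]
  25. access bee: HIT. Cache (old->new): [kiwi yak berry bee]
  26. access berry: HIT. Cache (old->new): [kiwi yak berry bee]
  27. access melon: MISS, evict kiwi. Cache (old->new): [yak berry bee melon]
  28. access bee: HIT. Cache (old->new): [yak berry bee melon]
  29. access bee: HIT. Cache (old->new): [yak berry bee melon]
  30. access yak: HIT. Cache (old->new): [yak berry bee melon]
  31. access bee: HIT. Cache (old->new): [yak berry bee melon]
  32. access kiwi: MISS, evict yak. Cache (old->new): [berry bee melon kiwi]
  33. access yak: MISS, evict berry. Cache (old->new): [bee melon kiwi yak]
  34. access berry: MISS, evict bee. Cache (old->new): [melon kiwi yak berry]
  35. access bee: MISS, evict melon. Cache (old->new): [kiwi yak berry bee]
  36. access yak: HIT. Cache (old->new): [kiwi yak berry bee]
  37. access elk: MISS, evict kiwi. Cache (old->new): [yak berry bee elk]
  38. access elk: HIT. Cache (old->new): [yak berry bee elk]
  39. access kiwi: MISS, evict yak. Cache (old->new): [berry bee elk kiwi]
Total: 26 hits, 13 misses, 9 evictions

Answer: bee berry elk kiwi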